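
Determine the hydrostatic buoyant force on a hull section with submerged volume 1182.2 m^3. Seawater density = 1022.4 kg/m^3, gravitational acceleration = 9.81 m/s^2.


Formula: Fb = rho * g * V
Substituting: Fb = 1022.4 * 9.81 * 1182.2
Intermediate: 1022.4 * 9.81 = 10029.744
Result: Fb = 10029.744 * 1182.2 ≈ 11857000 N (5 s.f.)

11857000 N


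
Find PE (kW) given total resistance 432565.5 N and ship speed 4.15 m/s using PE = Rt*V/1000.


Formula: PE = Rt * V / 1000 (kW)
Step 1 — PE (W) = 432565.5 * 4.15 = 1795146.825 W
Step 2 — PE (kW) = 1795146.825 / 1000 ≈ 1795.1 kW (5 s.f.)

1795.1 kW


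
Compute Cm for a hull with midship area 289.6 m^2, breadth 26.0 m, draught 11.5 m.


Formula: Cm = Am / (B * T)
Step 1 — B * T = 26.0 * 11.5 = 299.0 m^2
Step 2 — Cm = 289.6 / 299.0 ≈ 0.96856 (5 s.f.)

0.96856


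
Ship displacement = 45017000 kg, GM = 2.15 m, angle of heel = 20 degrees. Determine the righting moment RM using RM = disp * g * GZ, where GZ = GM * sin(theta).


Formula: GZ = GM * sin(theta); RM = disp * g * GZ
Step 1 — GZ = 2.15 * sin(20°) = 2.15 * 0.34202 = 0.735343 m
Step 2 — RM = 45017000 * 9.81 * 0.735343 ≈ 324740000 N·m (5 s.f.)

324740000 N·m


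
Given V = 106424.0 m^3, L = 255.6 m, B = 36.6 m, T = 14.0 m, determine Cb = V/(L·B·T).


Formula: Cb = V / (L * B * T)
Step 1 — L * B * T = 255.6 * 36.6 * 14.0 = 130969.44 m^3
Step 2 — Cb = 106424.0 / 130969.44 ≈ 0.81259 (5 s.f.)

0.81259


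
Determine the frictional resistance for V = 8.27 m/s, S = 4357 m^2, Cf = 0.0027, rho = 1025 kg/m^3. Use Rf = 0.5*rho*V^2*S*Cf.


Formula: Rf = 0.5 * rho * V^2 * S * Cf
Step 1 — V^2 = 8.27^2 = 68.3929
Step 2 — 0.5 * rho * V^2 = 0.5 * 1025 * 68.3929 = 35051.36125
Step 3 — Rf = 35051.36125 * 4357 * 0.0027 ≈ 412340 N (5 s.f.)

412340 N


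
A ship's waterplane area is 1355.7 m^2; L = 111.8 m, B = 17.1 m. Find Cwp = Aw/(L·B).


Formula: Cwp = Aw / (L * B)
Step 1 — L * B = 111.8 * 17.1 = 1911.78 m^2
Step 2 — Cwp = 1355.7 / 1911.78 ≈ 0.70913 (5 s.f.)

0.70913


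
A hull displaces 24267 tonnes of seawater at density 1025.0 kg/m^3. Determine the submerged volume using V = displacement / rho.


Formula: V = mass / rho
Step 1 — convert tonnes to kg: 24267 t * 1000 = 24267000 kg
Step 2 — V = 24267000 / 1025.0 ≈ 23675 m^3 (5 s.f.)

23675 m^3


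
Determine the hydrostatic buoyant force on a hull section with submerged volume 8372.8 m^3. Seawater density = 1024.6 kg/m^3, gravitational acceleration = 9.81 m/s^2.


Formula: Fb = rho * g * V
Substituting: Fb = 1024.6 * 9.81 * 8372.8
Intermediate: 1024.6 * 9.81 = 10051.326
Result: Fb = 10051.326 * 8372.8 ≈ 84158000 N (5 s.f.)

84158000 N


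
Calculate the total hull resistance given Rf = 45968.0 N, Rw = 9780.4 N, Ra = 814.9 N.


Formula: Rt = Rf + Rw + Ra
Substituting: Rt = 45968.0 + 9780.4 + 814.9
Result: Rt = 56563.3 N

56563.3 N


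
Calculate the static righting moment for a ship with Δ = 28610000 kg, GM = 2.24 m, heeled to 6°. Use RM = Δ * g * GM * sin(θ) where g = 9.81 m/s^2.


Formula: GZ = GM * sin(theta); RM = disp * g * GZ
Step 1 — GZ = 2.24 * sin(6°) = 2.24 * 0.104528 = 0.234143 m
Step 2 — RM = 28610000 * 9.81 * 0.234143 ≈ 65716000 N·m (5 s.f.)

65716000 N·m


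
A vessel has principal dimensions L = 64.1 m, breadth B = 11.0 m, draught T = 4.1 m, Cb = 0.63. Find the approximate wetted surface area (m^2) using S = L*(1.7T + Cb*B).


Formula: S = 1.7*L*T + V/T with V = Cb*L*B*T, i.e. S = L * (1.7*T + Cb*B)
Step 1 — 1.7*T = 1.7 * 4.1 = 6.97 m
Step 2 — Cb*B = 0.63 * 11.0 = 6.93 m
Step 3 — 1.7*T + Cb*B = 6.97 + 6.93 = 13.9 m
Step 4 — S = 64.1 * 13.9 ≈ 890.99 m^2 (5 s.f.)

890.99 m^2


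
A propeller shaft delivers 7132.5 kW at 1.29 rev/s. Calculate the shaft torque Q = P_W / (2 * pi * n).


Formula: Q = P_W / (2 * pi * n)
Step 1 — P_W = 7132.5 kW * 1000 = 7132500.0 W
Step 2 — 2 * pi * n = 2 * pi * 1.29 = 8.105309
Step 3 — Q = 7132500.0 / 8.105309 ≈ 879980 N·m (5 s.f.)

879980 N·m


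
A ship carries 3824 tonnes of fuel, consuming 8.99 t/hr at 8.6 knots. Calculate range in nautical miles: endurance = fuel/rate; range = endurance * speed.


Formula: endurance = fuel / rate; range = endurance * speed
Step 1 — endurance = 3824 / 8.99 = 425.3615 hours
Step 2 — range = 425.3615 * 8.6 ≈ 3658.1 nautical miles (5 s.f.)

3658.1 NM


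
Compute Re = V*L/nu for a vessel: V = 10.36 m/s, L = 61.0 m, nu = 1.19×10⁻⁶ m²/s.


Formula: Re = V * L / nu
Step 1 — V * L = 10.36 * 61.0 = 631.96 m^2/s
Step 2 — Re = 631.96 / 1.19e-6 = 5.31e+08

5.31e+08


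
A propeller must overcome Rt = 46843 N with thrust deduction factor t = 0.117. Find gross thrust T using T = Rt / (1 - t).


Formula: T = Rt / (1 - t)
Step 1 — (1 - t) = 1 - 0.117 = 0.883
Step 2 — T = 46843 / 0.883 ≈ 53050 N (5 s.f.)

53050 N


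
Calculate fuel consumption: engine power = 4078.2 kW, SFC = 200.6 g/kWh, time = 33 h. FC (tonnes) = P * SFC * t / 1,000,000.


Formula: FC (tonnes) = P * SFC * t / 1,000,000
Step 1 — P * SFC * t = 4078.2 * 200.6 * 33 = 26996868.36 g
Step 2 — FC (tonnes) = 26996868.36 / 1,000,000 ≈ 26.997 tonnes (5 s.f.)

26.997 tonnes


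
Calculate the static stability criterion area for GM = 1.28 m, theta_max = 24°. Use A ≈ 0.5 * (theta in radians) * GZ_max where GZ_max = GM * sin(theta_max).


Formula: GZ_max = GM * sin(theta); Area = 0.5 * theta_rad * GZ_max
Step 1 — GZ_max = 1.28 * sin(24°) = 1.28 * 0.406737 = 0.520623 m
Step 2 — theta_rad = 24 * pi/180 = 0.418879 rad
Step 3 — Area = 0.5 * 0.418879 * 0.520623 ≈ 0.10904 m·rad (5 s.f.)

0.10904 m·rad


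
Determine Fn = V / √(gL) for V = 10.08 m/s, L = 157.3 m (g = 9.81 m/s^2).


Formula: Fn = V / sqrt(g * L)
Step 1 — g * L = 9.81 * 157.3 = 1543.113
Step 2 — sqrt(g * L) = sqrt(1543.113) = 39.282477
Step 3 — Fn = 10.08 / 39.282477 ≈ 0.25660 (5 s.f.)

0.25660


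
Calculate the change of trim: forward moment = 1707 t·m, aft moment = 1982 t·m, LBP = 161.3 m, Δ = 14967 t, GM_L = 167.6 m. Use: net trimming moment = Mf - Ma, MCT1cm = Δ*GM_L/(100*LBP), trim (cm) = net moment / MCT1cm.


Formula: net trimming moment = Mf - Ma; MCT1cm = Δ*GM_L/(100*LBP); trim = net moment / MCT1cm
Step 1 — net trimming moment = 1707 - 1982 = -275 t·m
Step 2 — MCT1cm = 14967 * 167.6 / (100 * 161.3) = 155.5158 t·m/cm
Step 3 — trim = -275 / 155.5158 ≈ -1.7683 cm (5 s.f.)

-1.7683 cm


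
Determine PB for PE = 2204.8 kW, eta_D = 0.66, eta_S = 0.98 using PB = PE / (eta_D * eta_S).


Formula: PB = PE / (eta_D * eta_S)
Step 1 — combined efficiency = eta_D * eta_S = 0.66 * 0.98 = 0.6468
Step 2 — PB = 2204.8 / 0.6468 ≈ 3408.8 kW (5 s.f.)

3408.8 kW


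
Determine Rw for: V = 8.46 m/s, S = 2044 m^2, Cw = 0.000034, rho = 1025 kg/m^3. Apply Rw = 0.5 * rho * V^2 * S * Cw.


Formula: Rw = 0.5 * rho * V^2 * S * Cw
Step 1 — V^2 = 8.46^2 = 71.5716
Step 2 — 0.5 * rho * V^2 = 0.5 * 1025 * 71.5716 = 36680.445
Step 3 — Rw = 36680.445 * 2044 * 0.000034 ≈ 2549.1 N (5 s.f.)

2549.1 N


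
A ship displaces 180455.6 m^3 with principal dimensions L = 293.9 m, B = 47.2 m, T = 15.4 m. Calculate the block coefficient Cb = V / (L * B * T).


Formula: Cb = V / (L * B * T)
Step 1 — L * B * T = 293.9 * 47.2 * 15.4 = 213630.032 m^3
Step 2 — Cb = 180455.6 / 213630.032 ≈ 0.84471 (5 s.f.)

0.84471


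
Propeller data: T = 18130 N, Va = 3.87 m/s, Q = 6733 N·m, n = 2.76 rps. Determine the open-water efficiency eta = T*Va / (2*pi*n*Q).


Formula: eta = T * Va / (2 * pi * n * Q)
Step 1 — numerator = T * Va = 18130 * 3.87 = 70163.1
Step 2 — 2 * pi * n = 2 * pi * 2.76 = 17.341591
Step 3 — denominator = 17.341591 * 6733 = 116760.93
Step 4 — eta = 70163.1 / 116760.93 ≈ 0.60091 (5 s.f.)

0.60091


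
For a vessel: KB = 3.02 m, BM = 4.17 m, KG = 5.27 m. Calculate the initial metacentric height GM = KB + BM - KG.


Formula: GM = KB + BM - KG
Step 1 — KM = KB + BM = 3.02 + 4.17 = 7.19 m
Step 2 — GM = KM - KG = 7.19 - 5.27 = 1.92 m

1.92 m


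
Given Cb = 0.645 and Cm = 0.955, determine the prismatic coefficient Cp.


Formula: Cp = Cb / Cm
Substituting: Cp = 0.645 / 0.955
Result: Cp ≈ 0.67539 (5 s.f.)

0.67539


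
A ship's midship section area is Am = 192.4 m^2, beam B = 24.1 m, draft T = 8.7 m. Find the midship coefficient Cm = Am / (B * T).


Formula: Cm = Am / (B * T)
Step 1 — B * T = 24.1 * 8.7 = 209.67 m^2
Step 2 — Cm = 192.4 / 209.67 ≈ 0.91763 (5 s.f.)

0.91763


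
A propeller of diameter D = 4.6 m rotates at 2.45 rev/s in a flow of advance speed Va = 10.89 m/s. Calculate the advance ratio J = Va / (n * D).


Formula: J = Va / (n * D)
Step 1 — n * D = 2.45 * 4.6 = 11.27
Step 2 — J = 10.89 / 11.27 ≈ 0.96628 (5 s.f.)

0.96628


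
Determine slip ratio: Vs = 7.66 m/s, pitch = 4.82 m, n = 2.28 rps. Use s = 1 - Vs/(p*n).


Formula: s = 1 - Vs / (p * n)
Step 1 — p * n = 4.82 * 2.28 = 10.9896
Step 2 — Vs / (p*n) = 7.66 / 10.9896 = 0.697023 (6 d.p.)
Step 3 — s = 1 - 0.697023 = 0.302977

0.302977


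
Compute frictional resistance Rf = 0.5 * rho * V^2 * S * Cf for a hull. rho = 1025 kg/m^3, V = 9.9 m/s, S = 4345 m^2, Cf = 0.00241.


Formula: Rf = 0.5 * rho * V^2 * S * Cf
Step 1 — V^2 = 9.9^2 = 98.01
Step 2 — 0.5 * rho * V^2 = 0.5 * 1025 * 98.01 = 50230.125
Step 3 — Rf = 50230.125 * 4345 * 0.00241 ≈ 525980 N (5 s.f.)

525980 N


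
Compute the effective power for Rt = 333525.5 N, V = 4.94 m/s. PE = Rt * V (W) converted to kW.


Formula: PE = Rt * V / 1000 (kW)
Step 1 — PE (W) = 333525.5 * 4.94 = 1647615.97 W
Step 2 — PE (kW) = 1647615.97 / 1000 ≈ 1647.6 kW (5 s.f.)

1647.6 kW


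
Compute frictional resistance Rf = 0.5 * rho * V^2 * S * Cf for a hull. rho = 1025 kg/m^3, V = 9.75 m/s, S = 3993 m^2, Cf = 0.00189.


Formula: Rf = 0.5 * rho * V^2 * S * Cf
Step 1 — V^2 = 9.75^2 = 95.0625
Step 2 — 0.5 * rho * V^2 = 0.5 * 1025 * 95.0625 = 48719.53125
Step 3 — Rf = 48719.53125 * 3993 * 0.00189 ≈ 367680 N (5 s.f.)

367680 N


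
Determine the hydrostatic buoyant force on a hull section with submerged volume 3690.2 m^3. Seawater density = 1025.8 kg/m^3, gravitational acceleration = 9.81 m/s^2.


Formula: Fb = rho * g * V
Substituting: Fb = 1025.8 * 9.81 * 3690.2
Intermediate: 1025.8 * 9.81 = 10063.098
Result: Fb = 10063.098 * 3690.2 ≈ 37135000 N (5 s.f.)

37135000 N


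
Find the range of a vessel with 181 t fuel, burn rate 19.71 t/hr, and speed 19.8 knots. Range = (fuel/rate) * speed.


Formula: endurance = fuel / rate; range = endurance * speed
Step 1 — endurance = 181 / 19.71 = 9.1832 hours
Step 2 — range = 9.1832 * 19.8 ≈ 181.83 nautical miles (5 s.f.)

181.83 NM


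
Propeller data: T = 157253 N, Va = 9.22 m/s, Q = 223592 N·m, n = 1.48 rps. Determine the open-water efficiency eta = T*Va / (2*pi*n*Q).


Formula: eta = T * Va / (2 * pi * n * Q)
Step 1 — numerator = T * Va = 157253 * 9.22 = 1449872.66
Step 2 — 2 * pi * n = 2 * pi * 1.48 = 9.299114
Step 3 — denominator = 9.299114 * 223592 = 2079207.5
Step 4 — eta = 1449872.66 / 2079207.5 ≈ 0.69732 (5 s.f.)

0.69732


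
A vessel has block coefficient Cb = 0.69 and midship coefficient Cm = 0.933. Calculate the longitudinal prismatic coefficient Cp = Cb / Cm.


Formula: Cp = Cb / Cm
Substituting: Cp = 0.69 / 0.933
Result: Cp ≈ 0.73955 (5 s.f.)

0.73955


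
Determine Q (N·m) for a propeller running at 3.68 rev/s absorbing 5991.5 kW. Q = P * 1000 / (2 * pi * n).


Formula: Q = P_W / (2 * pi * n)
Step 1 — P_W = 5991.5 kW * 1000 = 5991500.0 W
Step 2 — 2 * pi * n = 2 * pi * 3.68 = 23.122122
Step 3 — Q = 5991500.0 / 23.122122 ≈ 259120 N·m (5 s.f.)

259120 N·m


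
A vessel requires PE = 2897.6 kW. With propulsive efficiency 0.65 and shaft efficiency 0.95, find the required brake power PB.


Formula: PB = PE / (eta_D * eta_S)
Step 1 — combined efficiency = eta_D * eta_S = 0.65 * 0.95 = 0.6175
Step 2 — PB = 2897.6 / 0.6175 ≈ 4692.5 kW (5 s.f.)

4692.5 kW


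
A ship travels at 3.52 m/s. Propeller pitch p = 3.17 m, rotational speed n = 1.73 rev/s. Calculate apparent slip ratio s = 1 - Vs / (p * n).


Formula: s = 1 - Vs / (p * n)
Step 1 — p * n = 3.17 * 1.73 = 5.4841
Step 2 — Vs / (p*n) = 3.52 / 5.4841 = 0.641856 (6 d.p.)
Step 3 — s = 1 - 0.641856 = 0.358144

0.358144


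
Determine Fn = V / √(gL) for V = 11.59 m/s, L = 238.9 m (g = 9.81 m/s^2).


Formula: Fn = V / sqrt(g * L)
Step 1 — g * L = 9.81 * 238.9 = 2343.609
Step 2 — sqrt(g * L) = sqrt(2343.609) = 48.410836
Step 3 — Fn = 11.59 / 48.410836 ≈ 0.23941 (5 s.f.)

0.23941


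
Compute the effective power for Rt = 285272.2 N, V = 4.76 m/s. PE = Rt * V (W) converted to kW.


Formula: PE = Rt * V / 1000 (kW)
Step 1 — PE (W) = 285272.2 * 4.76 = 1357895.672 W
Step 2 — PE (kW) = 1357895.672 / 1000 ≈ 1357.9 kW (5 s.f.)

1357.9 kW


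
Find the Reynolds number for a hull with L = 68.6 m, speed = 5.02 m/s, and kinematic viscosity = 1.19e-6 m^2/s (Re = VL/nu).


Formula: Re = V * L / nu
Step 1 — V * L = 5.02 * 68.6 = 344.372 m^2/s
Step 2 — Re = 344.372 / 1.19e-6 = 2.89e+08

2.89e+08


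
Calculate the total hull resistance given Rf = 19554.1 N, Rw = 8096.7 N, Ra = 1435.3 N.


Formula: Rt = Rf + Rw + Ra
Substituting: Rt = 19554.1 + 8096.7 + 1435.3
Result: Rt = 29086.1 N

29086.1 N


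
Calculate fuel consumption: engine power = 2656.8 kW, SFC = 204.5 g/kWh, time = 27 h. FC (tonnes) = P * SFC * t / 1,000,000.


Formula: FC (tonnes) = P * SFC * t / 1,000,000
Step 1 — P * SFC * t = 2656.8 * 204.5 * 27 = 14669521.2 g
Step 2 — FC (tonnes) = 14669521.2 / 1,000,000 ≈ 14.670 tonnes (5 s.f.)

14.670 tonnes


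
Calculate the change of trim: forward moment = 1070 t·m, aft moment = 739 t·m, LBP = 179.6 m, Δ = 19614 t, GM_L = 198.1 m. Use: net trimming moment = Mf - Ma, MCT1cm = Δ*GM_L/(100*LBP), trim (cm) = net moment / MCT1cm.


Formula: net trimming moment = Mf - Ma; MCT1cm = Δ*GM_L/(100*LBP); trim = net moment / MCT1cm
Step 1 — net trimming moment = 1070 - 739 = 331 t·m
Step 2 — MCT1cm = 19614 * 198.1 / (100 * 179.6) = 216.3437 t·m/cm
Step 3 — trim = 331 / 216.3437 ≈ 1.5300 cm (5 s.f.)

1.5300 cm


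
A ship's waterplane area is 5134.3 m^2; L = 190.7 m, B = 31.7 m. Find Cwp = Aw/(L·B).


Formula: Cwp = Aw / (L * B)
Step 1 — L * B = 190.7 * 31.7 = 6045.19 m^2
Step 2 — Cwp = 5134.3 / 6045.19 ≈ 0.84932 (5 s.f.)

0.84932


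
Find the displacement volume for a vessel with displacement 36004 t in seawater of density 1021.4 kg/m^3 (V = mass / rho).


Formula: V = mass / rho
Step 1 — convert tonnes to kg: 36004 t * 1000 = 36004000 kg
Step 2 — V = 36004000 / 1021.4 ≈ 35250 m^3 (5 s.f.)

35250 m^3


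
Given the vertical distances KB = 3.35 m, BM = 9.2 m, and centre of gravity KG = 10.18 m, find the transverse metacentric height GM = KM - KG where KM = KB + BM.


Formula: GM = KB + BM - KG
Step 1 — KM = KB + BM = 3.35 + 9.2 = 12.55 m
Step 2 — GM = KM - KG = 12.55 - 10.18 = 2.37 m

2.37 m


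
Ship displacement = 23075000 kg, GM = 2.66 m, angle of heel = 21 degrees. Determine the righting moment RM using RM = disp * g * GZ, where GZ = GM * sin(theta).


Formula: GZ = GM * sin(theta); RM = disp * g * GZ
Step 1 — GZ = 2.66 * sin(21°) = 2.66 * 0.358368 = 0.953259 m
Step 2 — RM = 23075000 * 9.81 * 0.953259 ≈ 215790000 N·m (5 s.f.)

215790000 N·m


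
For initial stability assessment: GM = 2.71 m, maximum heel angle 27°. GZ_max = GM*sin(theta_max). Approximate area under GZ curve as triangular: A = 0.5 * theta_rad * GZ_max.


Formula: GZ_max = GM * sin(theta); Area = 0.5 * theta_rad * GZ_max
Step 1 — GZ_max = 2.71 * sin(27°) = 2.71 * 0.45399 = 1.230313 m
Step 2 — theta_rad = 27 * pi/180 = 0.471239 rad
Step 3 — Area = 0.5 * 0.471239 * 1.230313 ≈ 0.28989 m·rad (5 s.f.)

0.28989 m·rad


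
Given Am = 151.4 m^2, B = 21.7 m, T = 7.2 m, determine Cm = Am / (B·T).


Formula: Cm = Am / (B * T)
Step 1 — B * T = 21.7 * 7.2 = 156.24 m^2
Step 2 — Cm = 151.4 / 156.24 ≈ 0.96902 (5 s.f.)

0.96902


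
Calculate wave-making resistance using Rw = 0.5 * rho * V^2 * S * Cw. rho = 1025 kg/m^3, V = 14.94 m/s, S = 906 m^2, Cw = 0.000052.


Formula: Rw = 0.5 * rho * V^2 * S * Cw
Step 1 — V^2 = 14.94^2 = 223.2036
Step 2 — 0.5 * rho * V^2 = 0.5 * 1025 * 223.2036 = 114391.845
Step 3 — Rw = 114391.845 * 906 * 0.000052 ≈ 5389.2 N (5 s.f.)

5389.2 N


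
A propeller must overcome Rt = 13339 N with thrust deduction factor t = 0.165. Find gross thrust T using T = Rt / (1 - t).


Formula: T = Rt / (1 - t)
Step 1 — (1 - t) = 1 - 0.165 = 0.835
Step 2 — T = 13339 / 0.835 ≈ 15975 N (5 s.f.)

15975 N


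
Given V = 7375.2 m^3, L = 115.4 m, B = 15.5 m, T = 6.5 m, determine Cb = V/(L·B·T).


Formula: Cb = V / (L * B * T)
Step 1 — L * B * T = 115.4 * 15.5 * 6.5 = 11626.55 m^3
Step 2 — Cb = 7375.2 / 11626.55 ≈ 0.63434 (5 s.f.)

0.63434


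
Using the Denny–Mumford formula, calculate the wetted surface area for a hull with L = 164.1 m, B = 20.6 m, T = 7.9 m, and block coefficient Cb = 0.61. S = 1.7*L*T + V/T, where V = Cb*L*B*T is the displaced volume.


Formula: S = 1.7*L*T + V/T with V = Cb*L*B*T, i.e. S = L * (1.7*T + Cb*B)
Step 1 — 1.7*T = 1.7 * 7.9 = 13.43 m
Step 2 — Cb*B = 0.61 * 20.6 = 12.566 m
Step 3 — 1.7*T + Cb*B = 13.43 + 12.566 = 25.996 m
Step 4 — S = 164.1 * 25.996 ≈ 4265.9 m^2 (5 s.f.)

4265.9 m^2


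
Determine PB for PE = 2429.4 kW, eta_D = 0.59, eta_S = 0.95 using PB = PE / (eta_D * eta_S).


Formula: PB = PE / (eta_D * eta_S)
Step 1 — combined efficiency = eta_D * eta_S = 0.59 * 0.95 = 0.5605
Step 2 — PB = 2429.4 / 0.5605 ≈ 4334.3 kW (5 s.f.)

4334.3 kW


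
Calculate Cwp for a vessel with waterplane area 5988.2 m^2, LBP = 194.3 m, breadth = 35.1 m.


Formula: Cwp = Aw / (L * B)
Step 1 — L * B = 194.3 * 35.1 = 6819.93 m^2
Step 2 — Cwp = 5988.2 / 6819.93 ≈ 0.87804 (5 s.f.)

0.87804


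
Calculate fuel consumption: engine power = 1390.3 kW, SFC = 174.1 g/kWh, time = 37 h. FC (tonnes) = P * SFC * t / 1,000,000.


Formula: FC (tonnes) = P * SFC * t / 1,000,000
Step 1 — P * SFC * t = 1390.3 * 174.1 * 37 = 8955895.51 g
Step 2 — FC (tonnes) = 8955895.51 / 1,000,000 ≈ 8.9559 tonnes (5 s.f.)

8.9559 tonnes


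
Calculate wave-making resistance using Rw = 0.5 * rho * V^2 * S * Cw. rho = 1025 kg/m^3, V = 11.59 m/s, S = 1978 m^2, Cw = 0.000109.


Formula: Rw = 0.5 * rho * V^2 * S * Cw
Step 1 — V^2 = 11.59^2 = 134.3281
Step 2 — 0.5 * rho * V^2 = 0.5 * 1025 * 134.3281 = 68843.15125
Step 3 — Rw = 68843.15125 * 1978 * 0.000109 ≈ 14843 N (5 s.f.)

14843 N


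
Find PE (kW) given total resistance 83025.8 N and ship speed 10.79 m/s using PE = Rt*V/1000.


Formula: PE = Rt * V / 1000 (kW)
Step 1 — PE (W) = 83025.8 * 10.79 = 895848.382 W
Step 2 — PE (kW) = 895848.382 / 1000 ≈ 895.85 kW (5 s.f.)

895.85 kW


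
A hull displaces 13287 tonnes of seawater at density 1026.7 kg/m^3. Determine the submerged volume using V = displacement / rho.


Formula: V = mass / rho
Step 1 — convert tonnes to kg: 13287 t * 1000 = 13287000 kg
Step 2 — V = 13287000 / 1026.7 ≈ 12941 m^3 (5 s.f.)

12941 m^3


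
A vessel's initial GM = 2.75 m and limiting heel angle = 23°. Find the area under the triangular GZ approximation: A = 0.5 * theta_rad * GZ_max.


Formula: GZ_max = GM * sin(theta); Area = 0.5 * theta_rad * GZ_max
Step 1 — GZ_max = 2.75 * sin(23°) = 2.75 * 0.390731 = 1.07451 m
Step 2 — theta_rad = 23 * pi/180 = 0.401426 rad
Step 3 — Area = 0.5 * 0.401426 * 1.07451 ≈ 0.21567 m·rad (5 s.f.)

0.21567 m·rad


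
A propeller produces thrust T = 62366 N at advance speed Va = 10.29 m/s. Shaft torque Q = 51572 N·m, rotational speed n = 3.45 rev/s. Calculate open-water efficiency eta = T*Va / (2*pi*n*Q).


Formula: eta = T * Va / (2 * pi * n * Q)
Step 1 — numerator = T * Va = 62366 * 10.29 = 641746.14
Step 2 — 2 * pi * n = 2 * pi * 3.45 = 21.676989
Step 3 — denominator = 21.676989 * 51572 = 1117925.68
Step 4 — eta = 641746.14 / 1117925.68 ≈ 0.57405 (5 s.f.)

0.57405


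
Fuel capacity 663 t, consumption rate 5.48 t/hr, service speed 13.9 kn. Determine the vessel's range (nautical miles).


Formula: endurance = fuel / rate; range = endurance * speed
Step 1 — endurance = 663 / 5.48 = 120.9854 hours
Step 2 — range = 120.9854 * 13.9 ≈ 1681.7 nautical miles (5 s.f.)

1681.7 NM


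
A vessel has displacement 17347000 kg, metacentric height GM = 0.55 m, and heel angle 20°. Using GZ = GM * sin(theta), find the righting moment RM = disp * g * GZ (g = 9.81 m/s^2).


Formula: GZ = GM * sin(theta); RM = disp * g * GZ
Step 1 — GZ = 0.55 * sin(20°) = 0.55 * 0.34202 = 0.188111 m
Step 2 — RM = 17347000 * 9.81 * 0.188111 ≈ 32012000 N·m (5 s.f.)

32012000 N·m


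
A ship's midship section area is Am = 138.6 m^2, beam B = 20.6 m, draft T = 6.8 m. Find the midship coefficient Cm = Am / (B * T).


Formula: Cm = Am / (B * T)
Step 1 — B * T = 20.6 * 6.8 = 140.08 m^2
Step 2 — Cm = 138.6 / 140.08 ≈ 0.98943 (5 s.f.)

0.98943


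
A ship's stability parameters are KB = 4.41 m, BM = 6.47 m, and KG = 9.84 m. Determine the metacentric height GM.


Formula: GM = KB + BM - KG
Step 1 — KM = KB + BM = 4.41 + 6.47 = 10.88 m
Step 2 — GM = KM - KG = 10.88 - 9.84 = 1.04 m

1.04 m


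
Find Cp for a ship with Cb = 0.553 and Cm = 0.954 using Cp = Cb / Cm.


Formula: Cp = Cb / Cm
Substituting: Cp = 0.553 / 0.954
Result: Cp ≈ 0.57966 (5 s.f.)

0.57966


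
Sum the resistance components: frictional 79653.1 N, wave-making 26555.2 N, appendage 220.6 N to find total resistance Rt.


Formula: Rt = Rf + Rw + Ra
Substituting: Rt = 79653.1 + 26555.2 + 220.6
Result: Rt = 106428.9 N

106428.9 N


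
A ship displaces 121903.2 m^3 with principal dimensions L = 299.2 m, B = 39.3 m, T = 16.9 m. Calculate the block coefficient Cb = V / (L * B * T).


Formula: Cb = V / (L * B * T)
Step 1 — L * B * T = 299.2 * 39.3 * 16.9 = 198719.664 m^3
Step 2 — Cb = 121903.2 / 198719.664 ≈ 0.61344 (5 s.f.)

0.61344


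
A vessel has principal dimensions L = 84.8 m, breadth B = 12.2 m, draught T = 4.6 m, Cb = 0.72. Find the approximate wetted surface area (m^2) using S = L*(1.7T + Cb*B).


Formula: S = 1.7*L*T + V/T with V = Cb*L*B*T, i.e. S = L * (1.7*T + Cb*B)
Step 1 — 1.7*T = 1.7 * 4.6 = 7.82 m
Step 2 — Cb*B = 0.72 * 12.2 = 8.784 m
Step 3 — 1.7*T + Cb*B = 7.82 + 8.784 = 16.604 m
Step 4 — S = 84.8 * 16.604 ≈ 1408.0 m^2 (5 s.f.)

1408.0 m^2


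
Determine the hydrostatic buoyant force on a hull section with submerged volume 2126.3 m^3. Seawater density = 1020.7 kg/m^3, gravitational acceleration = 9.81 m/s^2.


Formula: Fb = rho * g * V
Substituting: Fb = 1020.7 * 9.81 * 2126.3
Intermediate: 1020.7 * 9.81 = 10013.067
Result: Fb = 10013.067 * 2126.3 ≈ 21291000 N (5 s.f.)

21291000 N


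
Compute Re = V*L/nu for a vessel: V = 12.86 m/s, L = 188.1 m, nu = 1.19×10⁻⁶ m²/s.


Formula: Re = V * L / nu
Step 1 — V * L = 12.86 * 188.1 = 2418.966 m^2/s
Step 2 — Re = 2418.966 / 1.19e-6 = 2.03e+09

2.03e+09


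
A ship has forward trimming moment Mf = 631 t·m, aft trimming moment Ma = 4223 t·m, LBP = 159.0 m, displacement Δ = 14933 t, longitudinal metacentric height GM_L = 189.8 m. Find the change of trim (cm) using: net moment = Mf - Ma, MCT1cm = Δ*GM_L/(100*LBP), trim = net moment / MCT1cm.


Formula: net trimming moment = Mf - Ma; MCT1cm = Δ*GM_L/(100*LBP); trim = net moment / MCT1cm
Step 1 — net trimming moment = 631 - 4223 = -3592 t·m
Step 2 — MCT1cm = 14933 * 189.8 / (100 * 159.0) = 178.2568 t·m/cm
Step 3 — trim = -3592 / 178.2568 ≈ -20.151 cm (5 s.f.)

-20.151 cm


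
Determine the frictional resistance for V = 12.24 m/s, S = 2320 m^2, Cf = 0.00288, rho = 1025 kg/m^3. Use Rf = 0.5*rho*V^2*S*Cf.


Formula: Rf = 0.5 * rho * V^2 * S * Cf
Step 1 — V^2 = 12.24^2 = 149.8176
Step 2 — 0.5 * rho * V^2 = 0.5 * 1025 * 149.8176 = 76781.52
Step 3 — Rf = 76781.52 * 2320 * 0.00288 ≈ 513020 N (5 s.f.)

513020 N


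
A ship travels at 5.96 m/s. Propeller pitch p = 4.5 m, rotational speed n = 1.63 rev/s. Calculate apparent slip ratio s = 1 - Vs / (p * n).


Formula: s = 1 - Vs / (p * n)
Step 1 — p * n = 4.5 * 1.63 = 7.335
Step 2 — Vs / (p*n) = 5.96 / 7.335 = 0.812543 (6 d.p.)
Step 3 — s = 1 - 0.812543 = 0.187457

0.187457


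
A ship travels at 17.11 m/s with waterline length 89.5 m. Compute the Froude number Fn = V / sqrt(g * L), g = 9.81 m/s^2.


Formula: Fn = V / sqrt(g * L)
Step 1 — g * L = 9.81 * 89.5 = 877.995
Step 2 — sqrt(g * L) = sqrt(877.995) = 29.63098
Step 3 — Fn = 17.11 / 29.63098 ≈ 0.57744 (5 s.f.)

0.57744


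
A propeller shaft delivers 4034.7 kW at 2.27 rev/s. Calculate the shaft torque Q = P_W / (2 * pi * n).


Formula: Q = P_W / (2 * pi * n)
Step 1 — P_W = 4034.7 kW * 1000 = 4034700.0 W
Step 2 — 2 * pi * n = 2 * pi * 2.27 = 14.262831
Step 3 — Q = 4034700.0 / 14.262831 ≈ 282880 N·m (5 s.f.)

282880 N·m


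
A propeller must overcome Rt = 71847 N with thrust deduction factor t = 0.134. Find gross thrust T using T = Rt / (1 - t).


Formula: T = Rt / (1 - t)
Step 1 — (1 - t) = 1 - 0.134 = 0.866
Step 2 — T = 71847 / 0.866 ≈ 82964 N (5 s.f.)

82964 N


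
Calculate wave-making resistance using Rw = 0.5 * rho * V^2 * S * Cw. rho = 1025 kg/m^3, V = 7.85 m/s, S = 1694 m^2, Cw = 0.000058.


Formula: Rw = 0.5 * rho * V^2 * S * Cw
Step 1 — V^2 = 7.85^2 = 61.6225
Step 2 — 0.5 * rho * V^2 = 0.5 * 1025 * 61.6225 = 31581.53125
Step 3 — Rw = 31581.53125 * 1694 * 0.000058 ≈ 3102.9 N (5 s.f.)

3102.9 N


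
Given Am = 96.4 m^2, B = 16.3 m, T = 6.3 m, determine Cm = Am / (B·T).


Formula: Cm = Am / (B * T)
Step 1 — B * T = 16.3 * 6.3 = 102.69 m^2
Step 2 — Cm = 96.4 / 102.69 ≈ 0.93875 (5 s.f.)

0.93875


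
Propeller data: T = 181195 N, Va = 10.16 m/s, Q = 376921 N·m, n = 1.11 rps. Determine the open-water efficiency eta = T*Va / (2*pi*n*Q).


Formula: eta = T * Va / (2 * pi * n * Q)
Step 1 — numerator = T * Va = 181195 * 10.16 = 1840941.2
Step 2 — 2 * pi * n = 2 * pi * 1.11 = 6.974336
Step 3 — denominator = 6.974336 * 376921 = 2628773.7
Step 4 — eta = 1840941.2 / 2628773.7 ≈ 0.70030 (5 s.f.)

0.70030


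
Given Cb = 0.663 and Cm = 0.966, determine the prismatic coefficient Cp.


Formula: Cp = Cb / Cm
Substituting: Cp = 0.663 / 0.966
Result: Cp ≈ 0.68634 (5 s.f.)

0.68634


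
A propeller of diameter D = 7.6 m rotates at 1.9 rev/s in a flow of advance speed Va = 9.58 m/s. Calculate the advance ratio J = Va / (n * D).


Formula: J = Va / (n * D)
Step 1 — n * D = 1.9 * 7.6 = 14.44
Step 2 — J = 9.58 / 14.44 ≈ 0.66343 (5 s.f.)

0.66343


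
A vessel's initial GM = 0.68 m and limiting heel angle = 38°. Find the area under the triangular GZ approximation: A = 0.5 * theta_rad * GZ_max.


Formula: GZ_max = GM * sin(theta); Area = 0.5 * theta_rad * GZ_max
Step 1 — GZ_max = 0.68 * sin(38°) = 0.68 * 0.615661 = 0.418649 m
Step 2 — theta_rad = 38 * pi/180 = 0.663225 rad
Step 3 — Area = 0.5 * 0.663225 * 0.418649 ≈ 0.13883 m·rad (5 s.f.)

0.13883 m·rad


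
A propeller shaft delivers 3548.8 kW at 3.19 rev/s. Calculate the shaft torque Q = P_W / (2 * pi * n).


Formula: Q = P_W / (2 * pi * n)
Step 1 — P_W = 3548.8 kW * 1000 = 3548800.0 W
Step 2 — 2 * pi * n = 2 * pi * 3.19 = 20.043361
Step 3 — Q = 3548800.0 / 20.043361 ≈ 177060 N·m (5 s.f.)

177060 N·m


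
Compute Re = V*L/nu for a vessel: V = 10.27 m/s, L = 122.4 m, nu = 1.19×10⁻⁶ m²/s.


Formula: Re = V * L / nu
Step 1 — V * L = 10.27 * 122.4 = 1257.048 m^2/s
Step 2 — Re = 1257.048 / 1.19e-6 = 1.06e+09

1.06e+09


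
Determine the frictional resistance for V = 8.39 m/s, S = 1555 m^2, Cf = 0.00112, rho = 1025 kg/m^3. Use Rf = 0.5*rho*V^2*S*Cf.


Formula: Rf = 0.5 * rho * V^2 * S * Cf
Step 1 — V^2 = 8.39^2 = 70.3921
Step 2 — 0.5 * rho * V^2 = 0.5 * 1025 * 70.3921 = 36075.95125
Step 3 — Rf = 36075.95125 * 1555 * 0.00112 ≈ 62830 N (5 s.f.)

62830 N


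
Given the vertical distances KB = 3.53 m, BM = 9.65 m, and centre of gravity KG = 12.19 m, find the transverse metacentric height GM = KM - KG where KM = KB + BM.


Formula: GM = KB + BM - KG
Step 1 — KM = KB + BM = 3.53 + 9.65 = 13.18 m
Step 2 — GM = KM - KG = 13.18 - 12.19 = 0.99 m

0.99 m


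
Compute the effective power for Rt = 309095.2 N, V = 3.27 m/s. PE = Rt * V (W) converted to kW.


Formula: PE = Rt * V / 1000 (kW)
Step 1 — PE (W) = 309095.2 * 3.27 = 1010741.304 W
Step 2 — PE (kW) = 1010741.304 / 1000 ≈ 1010.7 kW (5 s.f.)

1010.7 kW


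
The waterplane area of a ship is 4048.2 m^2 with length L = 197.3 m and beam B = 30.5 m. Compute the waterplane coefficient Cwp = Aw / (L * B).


Formula: Cwp = Aw / (L * B)
Step 1 — L * B = 197.3 * 30.5 = 6017.65 m^2
Step 2 — Cwp = 4048.2 / 6017.65 ≈ 0.67272 (5 s.f.)

0.67272


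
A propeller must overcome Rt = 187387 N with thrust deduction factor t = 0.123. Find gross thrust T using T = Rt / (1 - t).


Formula: T = Rt / (1 - t)
Step 1 — (1 - t) = 1 - 0.123 = 0.877
Step 2 — T = 187387 / 0.877 ≈ 213670 N (5 s.f.)

213670 N


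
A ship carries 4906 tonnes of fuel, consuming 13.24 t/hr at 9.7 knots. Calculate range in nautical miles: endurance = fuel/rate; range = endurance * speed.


Formula: endurance = fuel / rate; range = endurance * speed
Step 1 — endurance = 4906 / 13.24 = 370.5438 hours
Step 2 — range = 370.5438 * 9.7 ≈ 3594.3 nautical miles (5 s.f.)

3594.3 NM


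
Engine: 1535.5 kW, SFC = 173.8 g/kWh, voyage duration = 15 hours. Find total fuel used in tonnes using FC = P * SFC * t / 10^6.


Formula: FC (tonnes) = P * SFC * t / 1,000,000
Step 1 — P * SFC * t = 1535.5 * 173.8 * 15 = 4003048.5 g
Step 2 — FC (tonnes) = 4003048.5 / 1,000,000 ≈ 4.0030 tonnes (5 s.f.)

4.0030 tonnes


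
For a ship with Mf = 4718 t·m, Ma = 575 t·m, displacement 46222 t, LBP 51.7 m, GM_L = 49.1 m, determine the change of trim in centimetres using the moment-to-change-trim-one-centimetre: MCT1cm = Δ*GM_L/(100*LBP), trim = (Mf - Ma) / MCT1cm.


Formula: net trimming moment = Mf - Ma; MCT1cm = Δ*GM_L/(100*LBP); trim = net moment / MCT1cm
Step 1 — net trimming moment = 4718 - 575 = 4143 t·m
Step 2 — MCT1cm = 46222 * 49.1 / (100 * 51.7) = 438.9749 t·m/cm
Step 3 — trim = 4143 / 438.9749 ≈ 9.4379 cm (5 s.f.)

9.4379 cm


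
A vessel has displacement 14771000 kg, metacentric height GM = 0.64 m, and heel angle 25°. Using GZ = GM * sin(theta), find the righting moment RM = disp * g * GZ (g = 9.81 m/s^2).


Formula: GZ = GM * sin(theta); RM = disp * g * GZ
Step 1 — GZ = 0.64 * sin(25°) = 0.64 * 0.422618 = 0.270476 m
Step 2 — RM = 14771000 * 9.81 * 0.270476 ≈ 39193000 N·m (5 s.f.)

39193000 N·m


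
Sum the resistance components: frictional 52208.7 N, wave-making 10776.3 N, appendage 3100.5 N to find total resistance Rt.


Formula: Rt = Rf + Rw + Ra
Substituting: Rt = 52208.7 + 10776.3 + 3100.5
Result: Rt = 66085.5 N

66085.5 N


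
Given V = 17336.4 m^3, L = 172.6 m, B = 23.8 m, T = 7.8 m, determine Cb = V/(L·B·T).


Formula: Cb = V / (L * B * T)
Step 1 — L * B * T = 172.6 * 23.8 * 7.8 = 32041.464 m^3
Step 2 — Cb = 17336.4 / 32041.464 ≈ 0.54106 (5 s.f.)

0.54106


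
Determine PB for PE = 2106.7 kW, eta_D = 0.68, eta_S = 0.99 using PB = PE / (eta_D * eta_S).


Formula: PB = PE / (eta_D * eta_S)
Step 1 — combined efficiency = eta_D * eta_S = 0.68 * 0.99 = 0.6732
Step 2 — PB = 2106.7 / 0.6732 ≈ 3129.4 kW (5 s.f.)

3129.4 kW


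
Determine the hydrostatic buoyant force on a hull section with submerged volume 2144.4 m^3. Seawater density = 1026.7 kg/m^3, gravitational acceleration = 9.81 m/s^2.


Formula: Fb = rho * g * V
Substituting: Fb = 1026.7 * 9.81 * 2144.4
Intermediate: 1026.7 * 9.81 = 10071.927
Result: Fb = 10071.927 * 2144.4 ≈ 21598000 N (5 s.f.)

21598000 N


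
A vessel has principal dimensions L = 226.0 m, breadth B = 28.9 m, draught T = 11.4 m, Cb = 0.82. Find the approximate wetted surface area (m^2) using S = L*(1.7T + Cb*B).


Formula: S = 1.7*L*T + V/T with V = Cb*L*B*T, i.e. S = L * (1.7*T + Cb*B)
Step 1 — 1.7*T = 1.7 * 11.4 = 19.38 m
Step 2 — Cb*B = 0.82 * 28.9 = 23.698 m
Step 3 — 1.7*T + Cb*B = 19.38 + 23.698 = 43.078 m
Step 4 — S = 226.0 * 43.078 ≈ 9735.6 m^2 (5 s.f.)

9735.6 m^2


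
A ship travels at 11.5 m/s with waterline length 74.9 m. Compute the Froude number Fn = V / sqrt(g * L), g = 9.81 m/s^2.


Formula: Fn = V / sqrt(g * L)
Step 1 — g * L = 9.81 * 74.9 = 734.769
Step 2 — sqrt(g * L) = sqrt(734.769) = 27.106623
Step 3 — Fn = 11.5 / 27.106623 ≈ 0.42425 (5 s.f.)

0.42425


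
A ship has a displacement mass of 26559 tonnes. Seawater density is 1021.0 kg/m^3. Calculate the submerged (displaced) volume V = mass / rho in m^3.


Formula: V = mass / rho
Step 1 — convert tonnes to kg: 26559 t * 1000 = 26559000 kg
Step 2 — V = 26559000 / 1021.0 ≈ 26013 m^3 (5 s.f.)

26013 m^3


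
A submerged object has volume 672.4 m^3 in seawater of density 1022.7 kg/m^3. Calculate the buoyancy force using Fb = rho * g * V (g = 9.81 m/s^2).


Formula: Fb = rho * g * V
Substituting: Fb = 1022.7 * 9.81 * 672.4
Intermediate: 1022.7 * 9.81 = 10032.687
Result: Fb = 10032.687 * 672.4 ≈ 6746000 N (5 s.f.)

6746000 N


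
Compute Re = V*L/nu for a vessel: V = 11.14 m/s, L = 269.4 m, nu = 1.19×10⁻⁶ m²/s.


Formula: Re = V * L / nu
Step 1 — V * L = 11.14 * 269.4 = 3001.116 m^2/s
Step 2 — Re = 3001.116 / 1.19e-6 = 2.52e+09

2.52e+09


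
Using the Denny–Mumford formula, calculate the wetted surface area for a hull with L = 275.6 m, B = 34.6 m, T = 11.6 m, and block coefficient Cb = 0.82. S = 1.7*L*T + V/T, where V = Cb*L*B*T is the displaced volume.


Formula: S = 1.7*L*T + V/T with V = Cb*L*B*T, i.e. S = L * (1.7*T + Cb*B)
Step 1 — 1.7*T = 1.7 * 11.6 = 19.72 m
Step 2 — Cb*B = 0.82 * 34.6 = 28.372 m
Step 3 — 1.7*T + Cb*B = 19.72 + 28.372 = 48.092 m
Step 4 — S = 275.6 * 48.092 ≈ 13254 m^2 (5 s.f.)

13254 m^2


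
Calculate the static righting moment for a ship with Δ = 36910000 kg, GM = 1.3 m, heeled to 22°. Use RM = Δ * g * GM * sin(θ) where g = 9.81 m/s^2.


Formula: GZ = GM * sin(theta); RM = disp * g * GZ
Step 1 — GZ = 1.3 * sin(22°) = 1.3 * 0.374607 = 0.486989 m
Step 2 — RM = 36910000 * 9.81 * 0.486989 ≈ 176330000 N·m (5 s.f.)

176330000 N·m


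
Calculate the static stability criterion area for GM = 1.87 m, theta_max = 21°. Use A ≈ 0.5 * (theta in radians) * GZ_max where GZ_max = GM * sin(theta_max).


Formula: GZ_max = GM * sin(theta); Area = 0.5 * theta_rad * GZ_max
Step 1 — GZ_max = 1.87 * sin(21°) = 1.87 * 0.358368 = 0.670148 m
Step 2 — theta_rad = 21 * pi/180 = 0.366519 rad
Step 3 — Area = 0.5 * 0.366519 * 0.670148 ≈ 0.12281 m·rad (5 s.f.)

0.12281 m·rad


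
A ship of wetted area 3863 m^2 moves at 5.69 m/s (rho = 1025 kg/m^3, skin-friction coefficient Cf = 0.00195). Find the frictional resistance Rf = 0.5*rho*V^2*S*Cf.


Formula: Rf = 0.5 * rho * V^2 * S * Cf
Step 1 — V^2 = 5.69^2 = 32.3761
Step 2 — 0.5 * rho * V^2 = 0.5 * 1025 * 32.3761 = 16592.75125
Step 3 — Rf = 16592.75125 * 3863 * 0.00195 ≈ 124990 N (5 s.f.)

124990 N


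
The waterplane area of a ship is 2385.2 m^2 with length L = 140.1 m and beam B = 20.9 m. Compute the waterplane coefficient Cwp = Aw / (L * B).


Formula: Cwp = Aw / (L * B)
Step 1 — L * B = 140.1 * 20.9 = 2928.09 m^2
Step 2 — Cwp = 2385.2 / 2928.09 ≈ 0.81459 (5 s.f.)

0.81459


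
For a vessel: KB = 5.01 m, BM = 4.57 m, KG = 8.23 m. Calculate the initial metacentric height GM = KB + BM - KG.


Formula: GM = KB + BM - KG
Step 1 — KM = KB + BM = 5.01 + 4.57 = 9.58 m
Step 2 — GM = KM - KG = 9.58 - 8.23 = 1.35 m

1.35 m


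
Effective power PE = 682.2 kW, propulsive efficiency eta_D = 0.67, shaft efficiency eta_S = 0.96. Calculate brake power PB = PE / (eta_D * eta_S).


Formula: PB = PE / (eta_D * eta_S)
Step 1 — combined efficiency = eta_D * eta_S = 0.67 * 0.96 = 0.6432
Step 2 — PB = 682.2 / 0.6432 ≈ 1060.6 kW (5 s.f.)

1060.6 kW


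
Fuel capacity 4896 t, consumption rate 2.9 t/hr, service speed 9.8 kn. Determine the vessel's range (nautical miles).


Formula: endurance = fuel / rate; range = endurance * speed
Step 1 — endurance = 4896 / 2.9 = 1688.2759 hours
Step 2 — range = 1688.2759 * 9.8 ≈ 16545 nautical miles (5 s.f.)

16545 NM


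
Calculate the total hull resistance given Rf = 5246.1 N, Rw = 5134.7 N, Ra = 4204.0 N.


Formula: Rt = Rf + Rw + Ra
Substituting: Rt = 5246.1 + 5134.7 + 4204.0
Result: Rt = 14584.8 N

14584.8 N


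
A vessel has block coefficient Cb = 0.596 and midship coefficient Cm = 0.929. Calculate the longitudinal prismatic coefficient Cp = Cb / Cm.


Formula: Cp = Cb / Cm
Substituting: Cp = 0.596 / 0.929
Result: Cp ≈ 0.64155 (5 s.f.)

0.64155


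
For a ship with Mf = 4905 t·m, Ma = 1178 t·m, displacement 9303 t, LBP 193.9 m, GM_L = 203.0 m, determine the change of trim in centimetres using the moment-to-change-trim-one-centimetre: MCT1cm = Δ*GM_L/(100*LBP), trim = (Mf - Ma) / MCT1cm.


Formula: net trimming moment = Mf - Ma; MCT1cm = Δ*GM_L/(100*LBP); trim = net moment / MCT1cm
Step 1 — net trimming moment = 4905 - 1178 = 3727 t·m
Step 2 — MCT1cm = 9303 * 203.0 / (100 * 193.9) = 97.396 t·m/cm
Step 3 — trim = 3727 / 97.396 ≈ 38.266 cm (5 s.f.)

38.266 cm


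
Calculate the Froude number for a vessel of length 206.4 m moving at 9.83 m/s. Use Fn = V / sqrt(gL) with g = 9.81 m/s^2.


Formula: Fn = V / sqrt(g * L)
Step 1 — g * L = 9.81 * 206.4 = 2024.784
Step 2 — sqrt(g * L) = sqrt(2024.784) = 44.9976
Step 3 — Fn = 9.83 / 44.9976 ≈ 0.21846 (5 s.f.)

0.21846


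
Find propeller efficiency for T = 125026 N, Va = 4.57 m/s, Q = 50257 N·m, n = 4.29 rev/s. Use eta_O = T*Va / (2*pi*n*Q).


Formula: eta = T * Va / (2 * pi * n * Q)
Step 1 — numerator = T * Va = 125026 * 4.57 = 571368.82
Step 2 — 2 * pi * n = 2 * pi * 4.29 = 26.954865
Step 3 — denominator = 26.954865 * 50257 = 1354670.65
Step 4 — eta = 571368.82 / 1354670.65 ≈ 0.42178 (5 s.f.)

0.42178


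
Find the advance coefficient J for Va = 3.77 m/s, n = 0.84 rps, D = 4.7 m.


Formula: J = Va / (n * D)
Step 1 — n * D = 0.84 * 4.7 = 3.948
Step 2 — J = 3.77 / 3.948 ≈ 0.95491 (5 s.f.)

0.95491


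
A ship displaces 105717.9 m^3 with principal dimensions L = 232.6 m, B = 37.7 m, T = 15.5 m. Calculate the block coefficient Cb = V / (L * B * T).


Formula: Cb = V / (L * B * T)
Step 1 — L * B * T = 232.6 * 37.7 * 15.5 = 135919.81 m^3
Step 2 — Cb = 105717.9 / 135919.81 ≈ 0.77780 (5 s.f.)

0.77780


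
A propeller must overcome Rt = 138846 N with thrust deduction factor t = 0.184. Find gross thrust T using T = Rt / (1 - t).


Formula: T = Rt / (1 - t)
Step 1 — (1 - t) = 1 - 0.184 = 0.816
Step 2 — T = 138846 / 0.816 ≈ 170150 N (5 s.f.)

170150 N


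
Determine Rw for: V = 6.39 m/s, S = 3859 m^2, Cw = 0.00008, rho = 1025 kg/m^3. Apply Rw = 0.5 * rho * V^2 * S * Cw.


Formula: Rw = 0.5 * rho * V^2 * S * Cw
Step 1 — V^2 = 6.39^2 = 40.8321
Step 2 — 0.5 * rho * V^2 = 0.5 * 1025 * 40.8321 = 20926.45125
Step 3 — Rw = 20926.45125 * 3859 * 0.00008 ≈ 6460.4 N (5 s.f.)

6460.4 N


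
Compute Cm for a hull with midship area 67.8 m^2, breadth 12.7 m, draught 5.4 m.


Formula: Cm = Am / (B * T)
Step 1 — B * T = 12.7 * 5.4 = 68.58 m^2
Step 2 — Cm = 67.8 / 68.58 ≈ 0.98863 (5 s.f.)

0.98863


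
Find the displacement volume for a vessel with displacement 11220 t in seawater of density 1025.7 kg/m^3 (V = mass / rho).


Formula: V = mass / rho
Step 1 — convert tonnes to kg: 11220 t * 1000 = 11220000 kg
Step 2 — V = 11220000 / 1025.7 ≈ 10939 m^3 (5 s.f.)

10939 m^3


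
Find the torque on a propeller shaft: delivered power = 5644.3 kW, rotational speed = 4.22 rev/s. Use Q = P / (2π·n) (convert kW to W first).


Formula: Q = P_W / (2 * pi * n)
Step 1 — P_W = 5644.3 kW * 1000 = 5644300.0 W
Step 2 — 2 * pi * n = 2 * pi * 4.22 = 26.515042
Step 3 — Q = 5644300.0 / 26.515042 ≈ 212870 N·m (5 s.f.)

212870 N·m
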